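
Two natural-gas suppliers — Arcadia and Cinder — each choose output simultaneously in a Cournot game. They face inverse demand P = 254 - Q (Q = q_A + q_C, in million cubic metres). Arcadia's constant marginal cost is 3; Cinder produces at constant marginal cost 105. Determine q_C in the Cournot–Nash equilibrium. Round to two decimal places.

15.67

Arcadia's profit: π_A = (254 - Q)q_A - (3q_A). Setting ∂π_A/∂q_A = 0: 251 - 2q_A - (q_C) = 0.
Cinder's profit: π_C = (254 - Q)q_C - (105q_C). Setting ∂π_C/∂q_C = 0: 149 - 2q_C - (q_A) = 0.
Rearranging gives the reaction functions q_A = (251 - q_C)/2 and q_C = (149 - q_A)/2.
Solving the pair: q_A = 353/3, q_C = 47/3.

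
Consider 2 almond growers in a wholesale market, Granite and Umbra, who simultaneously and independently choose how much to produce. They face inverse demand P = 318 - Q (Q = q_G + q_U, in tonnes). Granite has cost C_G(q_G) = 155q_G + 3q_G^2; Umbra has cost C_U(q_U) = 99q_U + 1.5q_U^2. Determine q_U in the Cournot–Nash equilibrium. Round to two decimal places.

40.74

Granite's profit: π_G = (318 - Q)q_G - (155q_G + 3q_G²). Setting ∂π_G/∂q_G = 0: 163 - 8q_G - (q_U) = 0.
Umbra's profit: π_U = (318 - Q)q_U - (99q_U + (3/2)q_U²). Setting ∂π_U/∂q_U = 0: 219 - 5q_U - (q_G) = 0.
So q_G = (163 - q_U)/8 and q_U = (219 - q_G)/5.
Solving the pair: q_G = 596/39, q_U = 1589/39.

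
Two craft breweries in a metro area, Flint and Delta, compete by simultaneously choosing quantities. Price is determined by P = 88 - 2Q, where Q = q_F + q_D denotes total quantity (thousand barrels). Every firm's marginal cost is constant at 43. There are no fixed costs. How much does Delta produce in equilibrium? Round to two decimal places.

7.50

Each firm earns π_i = (88 - 2Q)q_i - 43q_i.
Setting ∂π_i/∂q_i = 0 with rivals' quantities fixed: 45 - 4q_i - 2q_j = 0.
By symmetry each firm produces the same amount; substituting q_j = q_i yields q_i = 45/6 = 15/2.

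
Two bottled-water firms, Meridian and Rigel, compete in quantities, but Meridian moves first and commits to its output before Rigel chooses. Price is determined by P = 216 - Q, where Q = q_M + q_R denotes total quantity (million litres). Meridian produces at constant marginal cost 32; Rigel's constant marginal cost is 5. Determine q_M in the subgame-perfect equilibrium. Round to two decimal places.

78.50

The follower Rigel best-responds to any q_M: π_R = (216 - Q)q_R - 5q_R.
Follower FOC: 211 - q_M - 2q_R = 0, so q_R(q_M) = (211 - q_M)/2.
The leader anticipates this reaction. Substituting into P = 216 - Q gives P = 221/2 - (1/2)q_M, so π_M = (221/2 - (1/2)q_M)q_M - 32q_M.
The leader's first-order condition 157/2 - q_M = 0 yields q_M = 157/2.
Then q_R = (211 - 157/2)/2 = 265/4.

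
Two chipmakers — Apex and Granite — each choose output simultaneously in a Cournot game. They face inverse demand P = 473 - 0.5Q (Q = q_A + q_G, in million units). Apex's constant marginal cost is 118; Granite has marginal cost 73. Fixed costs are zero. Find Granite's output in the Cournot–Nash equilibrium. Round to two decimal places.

Apex's profit: π_A = (473 - 0.5Q)q_A - (118q_A). Setting ∂π_A/∂q_A = 0: 355 - q_A - (1/2)(q_G) = 0.
Granite's first-order condition: 400 - q_G - (1/2)(q_A) = 0.
Best responses: q_A = (355 - (1/2)q_G), q_G = (400 - (1/2)q_A).
Solving the pair: q_A = 620/3, q_G = 890/3.

296.67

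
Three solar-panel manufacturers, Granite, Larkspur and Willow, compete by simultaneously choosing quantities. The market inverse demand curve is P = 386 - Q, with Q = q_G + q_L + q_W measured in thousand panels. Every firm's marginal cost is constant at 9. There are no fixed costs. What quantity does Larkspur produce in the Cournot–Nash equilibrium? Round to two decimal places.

94.25

A representative firm's profit is π_i = q_i(386 - Q) - 9q_i.
First-order condition (treating rivals' output as given): 377 - 2q_i - Σ_{j≠i} q_j = 0.
With identical firms every q_j equals q_i, so Σ_{j≠i} q_j = 2q_i and 377 = 4q_i, giving q_i = 377/4.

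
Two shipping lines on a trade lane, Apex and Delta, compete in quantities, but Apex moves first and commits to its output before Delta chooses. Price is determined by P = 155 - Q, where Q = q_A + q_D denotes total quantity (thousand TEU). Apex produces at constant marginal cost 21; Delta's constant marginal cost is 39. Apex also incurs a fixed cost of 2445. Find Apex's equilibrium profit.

The follower Delta best-responds to any q_A: π_D = (155 - Q)q_D - 39q_D.
Follower FOC: 116 - q_A - 2q_D = 0, so q_D(q_A) = (116 - q_A)/2.
The leader anticipates this reaction. Substituting into P = 155 - Q gives P = 97 - (1/2)q_A, so π_A = (97 - (1/2)q_A)q_A - 21q_A.
Leader FOC: 76 - q_A = 0, so q_A = 76.
Then q_D = (116 - 76)/2 = 20.
Price P = 155 - 96 = 59.
Apex's profit: (59 - 21)·76 - 2445 = 443.

443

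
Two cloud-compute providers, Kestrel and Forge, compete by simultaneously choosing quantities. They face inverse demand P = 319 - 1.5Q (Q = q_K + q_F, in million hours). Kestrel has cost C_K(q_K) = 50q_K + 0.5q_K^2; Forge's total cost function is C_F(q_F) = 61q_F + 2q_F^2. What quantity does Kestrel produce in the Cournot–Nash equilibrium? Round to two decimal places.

Kestrel's profit: π_K = (319 - 1.5Q)q_K - (50q_K + (1/2)q_K²). Setting ∂π_K/∂q_K = 0: 269 - 4q_K - (3/2)(q_F) = 0.
Forge's profit: π_F = (319 - 1.5Q)q_F - (61q_F + 2q_F²). Setting ∂π_F/∂q_F = 0: 258 - 7q_F - (3/2)(q_K) = 0.
So q_K = (269 - (3/2)q_F)/4 and q_F = (258 - (3/2)q_K)/7.
Solving the pair: q_K = 58.0971, q_F = 24.4078.

58.10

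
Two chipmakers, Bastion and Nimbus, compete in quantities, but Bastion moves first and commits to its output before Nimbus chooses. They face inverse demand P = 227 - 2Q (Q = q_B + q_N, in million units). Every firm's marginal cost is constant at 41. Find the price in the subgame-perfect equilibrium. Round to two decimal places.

Solve by backward induction. Given q_B, the follower Nimbus maximises π_N = (227 - 2q_B - 2q_N)q_N - 41q_N.
Follower FOC: 186 - 2q_B - 4q_N = 0, so q_N(q_B) = (186 - 2q_B)/4.
The leader anticipates this reaction. Substituting into P = 227 - 2Q gives P = 134 - q_B, so π_B = (134 - q_B)q_B - 41q_B.
Leader FOC: 93 - 2q_B = 0, so q_B = 93/2.
Then q_N = (186 - 2·(93/2))/4 = 93/4.
Total output Q = 279/4, so price P = 227 - 2·(279/4) = 175/2.

87.50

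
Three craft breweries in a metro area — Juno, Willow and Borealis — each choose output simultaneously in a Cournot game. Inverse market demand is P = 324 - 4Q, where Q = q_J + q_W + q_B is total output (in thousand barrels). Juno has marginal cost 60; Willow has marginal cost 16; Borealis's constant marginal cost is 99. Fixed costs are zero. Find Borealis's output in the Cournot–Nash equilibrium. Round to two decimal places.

6.44

Juno's profit: π_J = (324 - 4Q)q_J - (60q_J). Setting ∂π_J/∂q_J = 0: 264 - 8q_J - 4(q_W + q_B) = 0.
Willow's profit: π_W = (324 - 4Q)q_W - (16q_W). Setting ∂π_W/∂q_W = 0: 308 - 8q_W - 4(q_J + q_B) = 0.
Borealis's first-order condition: 225 - 8q_B - 4(q_J + q_W) = 0.
Summing all 3 equations gives 797 − 16Q = 0, hence Q = 797/16.
Back-substituting: q_J = (264 − 797/4)/4 = 259/16, q_W = (308 − 797/4)/4 = 435/16, q_B = (225 − 797/4)/4 = 103/16.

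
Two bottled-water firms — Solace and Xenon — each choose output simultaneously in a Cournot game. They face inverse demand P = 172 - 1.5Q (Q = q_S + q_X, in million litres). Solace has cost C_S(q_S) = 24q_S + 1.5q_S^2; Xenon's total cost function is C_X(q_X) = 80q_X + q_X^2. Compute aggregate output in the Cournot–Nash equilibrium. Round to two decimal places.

Solace's profit: π_S = (172 - 1.5Q)q_S - (24q_S + (3/2)q_S²). Setting ∂π_S/∂q_S = 0: 148 - 6q_S - (3/2)(q_X) = 0.
Xenon's profit: π_X = (172 - 1.5Q)q_X - (80q_X + q_X²). Setting ∂π_X/∂q_X = 0: 92 - 5q_X - (3/2)(q_S) = 0.
So q_S = (148 - (3/2)q_X)/6 and q_X = (92 - (3/2)q_S)/5.
Solving the pair: q_S = 21.6937, q_X = 440/37.
Total output Q = 21.6937 + 440/37 = 33.5856.

33.59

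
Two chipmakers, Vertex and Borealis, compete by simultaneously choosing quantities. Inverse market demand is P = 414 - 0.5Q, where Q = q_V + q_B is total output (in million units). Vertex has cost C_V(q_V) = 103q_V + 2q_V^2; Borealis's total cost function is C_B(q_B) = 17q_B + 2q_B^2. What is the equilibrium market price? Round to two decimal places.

Vertex's profit: π_V = (414 - 0.5Q)q_V - (103q_V + 2q_V²). Setting ∂π_V/∂q_V = 0: 311 - 5q_V - (1/2)(q_B) = 0.
Borealis's profit: π_B = (414 - 0.5Q)q_B - (17q_B + 2q_B²). Setting ∂π_B/∂q_B = 0: 397 - 5q_B - (1/2)(q_V) = 0.
Rearranging gives the reaction functions q_V = (311 - (1/2)q_B)/5 and q_B = (397 - (1/2)q_V)/5.
Solving the pair: q_V = 54.8081, q_B = 73.9192.
Total output Q = 1416/11, so price P = 414 - (1/2)·(1416/11) = 349.6364.

349.64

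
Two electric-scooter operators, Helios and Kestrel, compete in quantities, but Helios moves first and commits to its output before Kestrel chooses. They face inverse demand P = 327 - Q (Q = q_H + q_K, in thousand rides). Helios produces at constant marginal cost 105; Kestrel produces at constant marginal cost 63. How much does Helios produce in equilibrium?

90

Solve by backward induction. Given q_H, the follower Kestrel maximises π_K = (327 - q_H - q_K)q_K - 63q_K.
Follower FOC: 264 - q_H - 2q_K = 0, so q_K(q_H) = (264 - q_H)/2.
Helios substitutes q_K(q_H) into its own profit: π_H = q_H(327 - q_H - (264 - q_H)/2) - 105q_H = (195 - (1/2)q_H)q_H - 105q_H.
The leader's first-order condition 90 - q_H = 0 yields q_H = 90.
Then q_K = (264 - 90)/2 = 87.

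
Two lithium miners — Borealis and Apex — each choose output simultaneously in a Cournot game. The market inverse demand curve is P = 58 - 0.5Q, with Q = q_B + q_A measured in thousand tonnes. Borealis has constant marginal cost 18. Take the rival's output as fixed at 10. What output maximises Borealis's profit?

35

With the rival's output fixed at 10, Borealis's profit is π_B = (58 - (1/2)·10 - (1/2)q_B)q_B - (18q_B) = (53 - (1/2)q_B)q_B - (18q_B).
∂π_B/∂q_B = 35 - q_B = 0, so q_B = 35.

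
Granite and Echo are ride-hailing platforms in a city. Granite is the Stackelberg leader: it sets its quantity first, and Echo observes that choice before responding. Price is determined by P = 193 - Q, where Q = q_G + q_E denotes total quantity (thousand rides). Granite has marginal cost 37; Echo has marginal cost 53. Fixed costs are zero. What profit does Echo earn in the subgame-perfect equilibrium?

729

The follower Echo best-responds to any q_G: π_E = (193 - Q)q_E - 53q_E.
∂π_E/∂q_E = 140 - q_G - 2q_E = 0 gives the reaction function q_E = (140 - q_G)/2.
The leader anticipates this reaction. Substituting into P = 193 - Q gives P = 123 - (1/2)q_G, so π_G = (123 - (1/2)q_G)q_G - 37q_G.
Leader FOC: 86 - q_G = 0, so q_G = 86.
Then q_E = (140 - 86)/2 = 27.
Price P = 193 - 113 = 80.
Echo's profit: (80 - 53)·27 = 729.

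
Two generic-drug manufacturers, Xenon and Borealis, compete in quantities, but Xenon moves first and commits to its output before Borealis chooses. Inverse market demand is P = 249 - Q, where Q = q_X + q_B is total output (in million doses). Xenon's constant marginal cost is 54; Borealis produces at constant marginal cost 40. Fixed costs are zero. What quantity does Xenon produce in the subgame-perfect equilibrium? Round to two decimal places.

The follower Borealis best-responds to any q_X: π_B = (249 - Q)q_B - 40q_B.
Setting the follower's marginal profit to zero, 209 - q_X - 2q_B = 0, i.e. q_B = (209 - q_X)/2.
Xenon substitutes q_B(q_X) into its own profit: π_X = q_X(249 - q_X - (209 - q_X)/2) - 54q_X = (289/2 - (1/2)q_X)q_X - 54q_X.
Leader FOC: 181/2 - q_X = 0, so q_X = 181/2.
Then q_B = (209 - 181/2)/2 = 237/4.

90.50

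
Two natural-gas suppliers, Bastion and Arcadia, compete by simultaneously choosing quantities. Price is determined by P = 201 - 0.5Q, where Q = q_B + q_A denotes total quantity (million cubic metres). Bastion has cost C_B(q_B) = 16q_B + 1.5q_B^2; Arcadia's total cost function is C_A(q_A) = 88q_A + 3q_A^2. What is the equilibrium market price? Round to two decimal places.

172.21

Bastion's profit: π_B = (201 - 0.5Q)q_B - (16q_B + (3/2)q_B²). Setting ∂π_B/∂q_B = 0: 185 - 4q_B - (1/2)(q_A) = 0.
Arcadia's first-order condition: 113 - 7q_A - (1/2)(q_B) = 0.
Best responses: q_B = (185 - (1/2)q_A)/4, q_A = (113 - (1/2)q_B)/7.
Substituting one into the other gives q_B = 44.6306 and q_A = 1438/111.
Total output Q = 57.5856, so price P = 201 - (1/2)·57.5856 = 172.2072.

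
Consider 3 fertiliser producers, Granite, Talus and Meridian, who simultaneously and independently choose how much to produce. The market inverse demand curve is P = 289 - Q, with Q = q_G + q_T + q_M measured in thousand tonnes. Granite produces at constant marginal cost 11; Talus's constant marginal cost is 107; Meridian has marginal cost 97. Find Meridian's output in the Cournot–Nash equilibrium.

29

Granite's profit: π_G = (289 - Q)q_G - (11q_G). Setting ∂π_G/∂q_G = 0: 278 - 2q_G - (q_T + q_M) = 0.
Talus's first-order condition: 182 - 2q_T - (q_G + q_M) = 0.
Meridian's first-order condition: 192 - 2q_M - (q_G + q_T) = 0.
Adding the 3 conditions: 652 − 2Q − 2Q = 0, i.e. Q = 163.
Back-substituting: q_G = (278 − 163) = 115, q_T = (182 − 163) = 19, q_M = (192 − 163) = 29.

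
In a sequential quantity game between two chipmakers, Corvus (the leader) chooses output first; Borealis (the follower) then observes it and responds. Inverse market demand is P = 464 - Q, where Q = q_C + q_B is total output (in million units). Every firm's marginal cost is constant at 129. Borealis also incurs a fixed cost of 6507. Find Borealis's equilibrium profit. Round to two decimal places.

Solve by backward induction. Given q_C, the follower Borealis maximises π_B = (464 - q_C - q_B)q_B - 129q_B.
∂π_B/∂q_B = 335 - q_C - 2q_B = 0 gives the reaction function q_B = (335 - q_C)/2.
The leader anticipates this reaction. Substituting into P = 464 - Q gives P = 593/2 - (1/2)q_C, so π_C = (593/2 - (1/2)q_C)q_C - 129q_C.
The leader's first-order condition 335/2 - q_C = 0 yields q_C = 335/2.
Then q_B = (335 - 335/2)/2 = 335/4.
Price P = 464 - 1005/4 = 851/4.
Borealis's profit: (851/4 - 129)·(335/4) - 6507 = 507.0625.

507.06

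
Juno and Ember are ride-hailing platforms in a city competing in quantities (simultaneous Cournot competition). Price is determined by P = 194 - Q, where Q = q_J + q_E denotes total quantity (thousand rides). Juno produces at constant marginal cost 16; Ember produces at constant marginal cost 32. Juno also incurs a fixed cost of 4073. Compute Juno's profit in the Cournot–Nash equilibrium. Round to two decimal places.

Juno's profit: π_J = (194 - Q)q_J - (16q_J). Setting ∂π_J/∂q_J = 0: 178 - 2q_J - (q_E) = 0.
Ember's profit: π_E = (194 - Q)q_E - (32q_E). Setting ∂π_E/∂q_E = 0: 162 - 2q_E - (q_J) = 0.
Best responses: q_J = (178 - q_E)/2, q_E = (162 - q_J)/2.
Substituting one into the other gives q_J = 194/3 and q_E = 146/3.
Price P = 194 - 340/3 = 242/3.
Juno's profit: (242/3 - 16)·(194/3) - 4073 = 979/9.

108.78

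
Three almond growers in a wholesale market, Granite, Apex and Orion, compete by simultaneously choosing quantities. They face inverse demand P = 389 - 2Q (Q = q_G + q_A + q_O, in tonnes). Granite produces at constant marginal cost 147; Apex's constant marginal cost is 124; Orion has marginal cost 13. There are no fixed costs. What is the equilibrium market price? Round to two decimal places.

168.25

Granite's profit: π_G = (389 - 2Q)q_G - (147q_G). Setting ∂π_G/∂q_G = 0: 242 - 4q_G - 2(q_A + q_O) = 0.
Apex's first-order condition: 265 - 4q_A - 2(q_G + q_O) = 0.
Orion's first-order condition: 376 - 4q_O - 2(q_G + q_A) = 0.
Adding the 3 first-order conditions: 883 − 8Q = 0, so Q = 883/8.
Back-substituting: q_G = (242 − 883/4)/2 = 85/8, q_A = (265 − 883/4)/2 = 177/8, q_O = (376 − 883/4)/2 = 621/8.
Total output Q = 883/8, so price P = 389 - 2·(883/8) = 673/4.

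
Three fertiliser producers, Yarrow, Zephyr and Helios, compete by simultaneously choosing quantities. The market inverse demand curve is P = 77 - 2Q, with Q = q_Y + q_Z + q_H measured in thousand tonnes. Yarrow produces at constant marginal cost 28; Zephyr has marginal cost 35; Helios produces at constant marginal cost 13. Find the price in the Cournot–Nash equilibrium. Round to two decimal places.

38.25

Yarrow's profit: π_Y = (77 - 2Q)q_Y - (28q_Y). Setting ∂π_Y/∂q_Y = 0: 49 - 4q_Y - 2(q_Z + q_H) = 0.
Zephyr's first-order condition: 42 - 4q_Z - 2(q_Y + q_H) = 0.
Helios's profit: π_H = (77 - 2Q)q_H - (13q_H). Setting ∂π_H/∂q_H = 0: 64 - 4q_H - 2(q_Y + q_Z) = 0.
Summing all 3 equations gives 155 − 8Q = 0, hence Q = 155/8.
Back-substituting: q_Y = (49 − 155/4)/2 = 41/8, q_Z = (42 − 155/4)/2 = 13/8, q_H = (64 − 155/4)/2 = 101/8.
Total output Q = 155/8, so price P = 77 - 2·(155/8) = 153/4.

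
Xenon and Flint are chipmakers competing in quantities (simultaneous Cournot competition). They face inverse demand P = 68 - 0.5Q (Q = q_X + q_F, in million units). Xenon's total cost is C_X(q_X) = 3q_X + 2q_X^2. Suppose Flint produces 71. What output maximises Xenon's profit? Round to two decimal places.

5.90

With the rival's output fixed at 71, Xenon's profit is π_X = (68 - (1/2)·71 - (1/2)q_X)q_X - (3q_X + 2q_X²) = (65/2 - (1/2)q_X)q_X - (3q_X + 2q_X²).
∂π_X/∂q_X = 59/2 - 5q_X = 0, so q_X = 59/10.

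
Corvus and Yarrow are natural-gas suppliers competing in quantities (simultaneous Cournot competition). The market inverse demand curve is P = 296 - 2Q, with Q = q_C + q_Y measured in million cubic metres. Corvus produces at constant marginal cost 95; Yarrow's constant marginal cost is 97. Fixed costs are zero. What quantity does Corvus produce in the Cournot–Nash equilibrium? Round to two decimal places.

Corvus's profit: π_C = (296 - 2Q)q_C - (95q_C). Setting ∂π_C/∂q_C = 0: 201 - 4q_C - 2(q_Y) = 0.
Yarrow's first-order condition: 199 - 4q_Y - 2(q_C) = 0.
Best responses: q_C = (201 - 2q_Y)/4, q_Y = (199 - 2q_C)/4.
Solving the pair: q_C = 203/6, q_Y = 197/6.

33.83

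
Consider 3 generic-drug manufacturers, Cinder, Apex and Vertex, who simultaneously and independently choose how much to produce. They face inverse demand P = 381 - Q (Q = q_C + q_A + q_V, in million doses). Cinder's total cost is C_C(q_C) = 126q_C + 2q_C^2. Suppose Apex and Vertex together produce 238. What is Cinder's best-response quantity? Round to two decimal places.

2.83

With rivals' combined output fixed at 238, Cinder's profit is π_C = (381 - 238 - q_C)q_C - (126q_C + 2q_C²) = (143 - q_C)q_C - (126q_C + 2q_C²).
∂π_C/∂q_C = 17 - 6q_C = 0, so q_C = 17/6.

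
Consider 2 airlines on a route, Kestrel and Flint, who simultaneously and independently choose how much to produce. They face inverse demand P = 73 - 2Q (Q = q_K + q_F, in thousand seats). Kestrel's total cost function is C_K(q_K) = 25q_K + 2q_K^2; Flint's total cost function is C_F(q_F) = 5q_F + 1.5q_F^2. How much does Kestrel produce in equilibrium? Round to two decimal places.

3.85

Kestrel's profit: π_K = (73 - 2Q)q_K - (25q_K + 2q_K²). Setting ∂π_K/∂q_K = 0: 48 - 8q_K - 2(q_F) = 0.
Flint's profit: π_F = (73 - 2Q)q_F - (5q_F + (3/2)q_F²). Setting ∂π_F/∂q_F = 0: 68 - 7q_F - 2(q_K) = 0.
Rearranging gives the reaction functions q_K = (48 - 2q_F)/8 and q_F = (68 - 2q_K)/7.
Substituting one into the other gives q_K = 50/13 and q_F = 112/13.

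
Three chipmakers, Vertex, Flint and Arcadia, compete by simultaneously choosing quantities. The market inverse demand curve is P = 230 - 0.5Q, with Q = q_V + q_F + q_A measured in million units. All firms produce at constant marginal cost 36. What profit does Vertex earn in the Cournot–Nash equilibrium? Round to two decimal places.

Each firm earns π_i = (230 - 0.5Q)q_i - 36q_i.
First-order condition (treating rivals' output as given): 194 - q_i - (1/2)·Σ_{j≠i} q_j = 0.
By symmetry each firm produces the same amount; substituting Σ_{j≠i} q_j = 2q_i yields q_i = 194/2 = 97.
Price P = 230 - (1/2)·291 = 169/2.
Vertex's profit: (169/2 - 36)·97 = 4704.5000.

4704.50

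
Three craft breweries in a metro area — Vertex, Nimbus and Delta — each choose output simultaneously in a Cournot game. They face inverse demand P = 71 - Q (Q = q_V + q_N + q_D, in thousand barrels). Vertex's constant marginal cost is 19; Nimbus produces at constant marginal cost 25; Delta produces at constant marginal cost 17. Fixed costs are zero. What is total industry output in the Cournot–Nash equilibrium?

Vertex's profit: π_V = (71 - Q)q_V - (19q_V). Setting ∂π_V/∂q_V = 0: 52 - 2q_V - (q_N + q_D) = 0.
Nimbus's first-order condition: 46 - 2q_N - (q_V + q_D) = 0.
Delta's profit: π_D = (71 - Q)q_D - (17q_D). Setting ∂π_D/∂q_D = 0: 54 - 2q_D - (q_V + q_N) = 0.
Adding the 3 conditions: 152 − 2Q − 2Q = 0, i.e. Q = 38.
Back-substituting: q_V = (52 − 38) = 14, q_N = (46 − 38) = 8, q_D = (54 − 38) = 16.
Total output Q = 14 + 8 + 16 = 38.

38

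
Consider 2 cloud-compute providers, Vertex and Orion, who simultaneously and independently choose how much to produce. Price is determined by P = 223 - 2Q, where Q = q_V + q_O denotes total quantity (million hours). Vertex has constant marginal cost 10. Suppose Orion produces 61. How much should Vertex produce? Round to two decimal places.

22.75

With the rival's output fixed at 61, Vertex's profit is π_V = (223 - 2·61 - 2q_V)q_V - (10q_V) = (101 - 2q_V)q_V - (10q_V).
∂π_V/∂q_V = 91 - 4q_V = 0, so q_V = 91/4.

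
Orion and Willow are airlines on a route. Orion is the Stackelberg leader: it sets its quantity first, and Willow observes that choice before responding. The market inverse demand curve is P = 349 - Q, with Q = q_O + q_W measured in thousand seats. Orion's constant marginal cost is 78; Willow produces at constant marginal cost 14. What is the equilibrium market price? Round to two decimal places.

Solve by backward induction. Given q_O, the follower Willow maximises π_W = (349 - q_O - q_W)q_W - 14q_W.
Follower FOC: 335 - q_O - 2q_W = 0, so q_W(q_O) = (335 - q_O)/2.
Orion substitutes q_W(q_O) into its own profit: π_O = q_O(349 - q_O - (335 - q_O)/2) - 78q_O = (363/2 - (1/2)q_O)q_O - 78q_O.
The leader's first-order condition 207/2 - q_O = 0 yields q_O = 207/2.
Then q_W = (335 - 207/2)/2 = 463/4.
Total output Q = 877/4, so price P = 349 - 877/4 = 519/4.

129.75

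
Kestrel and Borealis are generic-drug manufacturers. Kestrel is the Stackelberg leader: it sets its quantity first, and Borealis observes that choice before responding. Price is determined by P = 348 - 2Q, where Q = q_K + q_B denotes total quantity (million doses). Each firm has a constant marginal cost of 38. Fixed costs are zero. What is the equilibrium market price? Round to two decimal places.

The follower Borealis best-responds to any q_K: π_B = (348 - 2Q)q_B - 38q_B.
∂π_B/∂q_B = 310 - 2q_K - 4q_B = 0 gives the reaction function q_B = (310 - 2q_K)/4.
Kestrel substitutes q_B(q_K) into its own profit: π_K = q_K(348 - 2q_K - (310 - 2q_K)/2) - 38q_K = (193 - q_K)q_K - 38q_K.
Leader FOC: 155 - 2q_K = 0, so q_K = 155/2.
Then q_B = (310 - 2·(155/2))/4 = 155/4.
Total output Q = 465/4, so price P = 348 - 2·(465/4) = 231/2.

115.50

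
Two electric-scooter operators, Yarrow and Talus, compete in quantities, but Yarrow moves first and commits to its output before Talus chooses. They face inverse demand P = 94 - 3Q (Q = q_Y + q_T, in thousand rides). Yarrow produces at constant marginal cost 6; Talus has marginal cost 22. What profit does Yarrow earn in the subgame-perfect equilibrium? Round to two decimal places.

450.67

Solve by backward induction. Given q_Y, the follower Talus maximises π_T = (94 - 3q_Y - 3q_T)q_T - 22q_T.
Setting the follower's marginal profit to zero, 72 - 3q_Y - 6q_T = 0, i.e. q_T = (72 - 3q_Y)/6.
The leader anticipates this reaction. Substituting into P = 94 - 3Q gives P = 58 - (3/2)q_Y, so π_Y = (58 - (3/2)q_Y)q_Y - 6q_Y.
Maximising: ∂π_Y/∂q_Y = 52 - 3q_Y = 0, giving q_Y = 52/3.
Then q_T = (72 - 3·(52/3))/6 = 10/3.
Price P = 94 - 3·(62/3) = 32.
Yarrow's profit: (32 - 6)·(52/3) = 1352/3.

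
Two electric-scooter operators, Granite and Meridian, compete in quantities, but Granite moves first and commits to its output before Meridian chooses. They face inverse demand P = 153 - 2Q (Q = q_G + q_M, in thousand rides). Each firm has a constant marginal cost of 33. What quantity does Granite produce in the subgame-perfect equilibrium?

30

The follower Meridian best-responds to any q_G: π_M = (153 - 2Q)q_M - 33q_M.
Follower FOC: 120 - 2q_G - 4q_M = 0, so q_M(q_G) = (120 - 2q_G)/4.
Granite substitutes q_M(q_G) into its own profit: π_G = q_G(153 - 2q_G - (120 - 2q_G)/2) - 33q_G = (93 - q_G)q_G - 33q_G.
Leader FOC: 60 - 2q_G = 0, so q_G = 30.
Then q_M = (120 - 2·30)/4 = 15.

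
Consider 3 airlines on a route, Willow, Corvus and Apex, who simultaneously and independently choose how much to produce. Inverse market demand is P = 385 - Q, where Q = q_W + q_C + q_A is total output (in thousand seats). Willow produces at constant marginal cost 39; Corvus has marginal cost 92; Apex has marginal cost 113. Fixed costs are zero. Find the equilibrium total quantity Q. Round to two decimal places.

Willow's profit: π_W = (385 - Q)q_W - (39q_W). Setting ∂π_W/∂q_W = 0: 346 - 2q_W - (q_C + q_A) = 0.
Corvus's first-order condition: 293 - 2q_C - (q_W + q_A) = 0.
Apex's first-order condition: 272 - 2q_A - (q_W + q_C) = 0.
Adding the 3 first-order conditions: 911 − 4Q = 0, so Q = 911/4.
Back-substituting: q_W = (346 − 911/4) = 473/4, q_C = (293 − 911/4) = 261/4, q_A = (272 − 911/4) = 177/4.
Total output Q = 473/4 + 261/4 + 177/4 = 911/4.

227.75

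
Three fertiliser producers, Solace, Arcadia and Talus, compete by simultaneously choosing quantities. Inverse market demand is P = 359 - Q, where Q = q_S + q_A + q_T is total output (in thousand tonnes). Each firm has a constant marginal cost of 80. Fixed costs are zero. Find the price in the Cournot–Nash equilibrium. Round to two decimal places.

Each firm earns π_i = (359 - Q)q_i - 80q_i.
First-order condition (treating rivals' output as given): 279 - 2q_i - Σ_{j≠i} q_j = 0.
By symmetry each firm produces the same amount; substituting Σ_{j≠i} q_j = 2q_i yields q_i = 279/4.
Total output Q = 837/4, so price P = 359 - 837/4 = 599/4.

149.75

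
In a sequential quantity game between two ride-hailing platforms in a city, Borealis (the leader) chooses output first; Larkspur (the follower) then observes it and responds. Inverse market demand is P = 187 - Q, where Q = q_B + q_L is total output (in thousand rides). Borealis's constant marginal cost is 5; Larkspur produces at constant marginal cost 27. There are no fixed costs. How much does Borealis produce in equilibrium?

102

The follower Larkspur best-responds to any q_B: π_L = (187 - Q)q_L - 27q_L.
∂π_L/∂q_L = 160 - q_B - 2q_L = 0 gives the reaction function q_L = (160 - q_B)/2.
Borealis substitutes q_L(q_B) into its own profit: π_B = q_B(187 - q_B - (160 - q_B)/2) - 5q_B = (107 - (1/2)q_B)q_B - 5q_B.
Maximising: ∂π_B/∂q_B = 102 - q_B = 0, giving q_B = 102.
Then q_L = (160 - 102)/2 = 29.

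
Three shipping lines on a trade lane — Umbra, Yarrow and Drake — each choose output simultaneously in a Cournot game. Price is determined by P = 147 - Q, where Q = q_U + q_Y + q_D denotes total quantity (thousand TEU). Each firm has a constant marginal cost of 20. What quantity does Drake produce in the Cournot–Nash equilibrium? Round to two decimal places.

31.75

A representative firm's profit is π_i = q_i(147 - Q) - 20q_i.
Setting ∂π_i/∂q_i = 0 with rivals' quantities fixed: 127 - 2q_i - Σ_{j≠i} q_j = 0.
With identical firms every q_j equals q_i, so Σ_{j≠i} q_j = 2q_i and 127 = 4q_i, giving q_i = 127/4.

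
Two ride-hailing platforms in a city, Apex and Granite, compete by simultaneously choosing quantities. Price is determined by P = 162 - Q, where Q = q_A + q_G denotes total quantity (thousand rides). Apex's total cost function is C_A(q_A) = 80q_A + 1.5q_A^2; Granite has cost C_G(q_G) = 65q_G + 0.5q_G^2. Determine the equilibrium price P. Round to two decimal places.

Apex's profit: π_A = (162 - Q)q_A - (80q_A + (3/2)q_A²). Setting ∂π_A/∂q_A = 0: 82 - 5q_A - (q_G) = 0.
Granite's first-order condition: 97 - 3q_G - (q_A) = 0.
So q_A = (82 - q_G)/5 and q_G = (97 - q_A)/3.
Solving the pair: q_A = 149/14, q_G = 403/14.
Total output Q = 276/7, so price P = 162 - 276/7 = 858/7.

122.57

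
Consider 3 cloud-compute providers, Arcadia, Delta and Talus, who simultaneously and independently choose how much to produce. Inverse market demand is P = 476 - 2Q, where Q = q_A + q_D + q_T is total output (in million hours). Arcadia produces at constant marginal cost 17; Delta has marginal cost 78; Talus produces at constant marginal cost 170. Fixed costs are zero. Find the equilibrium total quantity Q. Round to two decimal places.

Arcadia's profit: π_A = (476 - 2Q)q_A - (17q_A). Setting ∂π_A/∂q_A = 0: 459 - 4q_A - 2(q_D + q_T) = 0.
Delta's profit: π_D = (476 - 2Q)q_D - (78q_D). Setting ∂π_D/∂q_D = 0: 398 - 4q_D - 2(q_A + q_T) = 0.
Talus's profit: π_T = (476 - 2Q)q_T - (170q_T). Setting ∂π_T/∂q_T = 0: 306 - 4q_T - 2(q_A + q_D) = 0.
Adding the 3 conditions: 1163 − 4Q − 4Q = 0, i.e. Q = 1163/8.
Back-substituting: q_A = (459 − 1163/4)/2 = 673/8, q_D = (398 − 1163/4)/2 = 429/8, q_T = (306 − 1163/4)/2 = 61/8.
Total output Q = 673/8 + 429/8 + 61/8 = 1163/8.

145.38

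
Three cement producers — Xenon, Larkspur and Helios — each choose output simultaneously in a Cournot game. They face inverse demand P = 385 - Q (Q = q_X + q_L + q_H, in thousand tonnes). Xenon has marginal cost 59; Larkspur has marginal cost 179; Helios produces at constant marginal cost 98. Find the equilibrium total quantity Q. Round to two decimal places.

Xenon's profit: π_X = (385 - Q)q_X - (59q_X). Setting ∂π_X/∂q_X = 0: 326 - 2q_X - (q_L + q_H) = 0.
Larkspur's profit: π_L = (385 - Q)q_L - (179q_L). Setting ∂π_L/∂q_L = 0: 206 - 2q_L - (q_X + q_H) = 0.
Helios's first-order condition: 287 - 2q_H - (q_X + q_L) = 0.
Summing all 3 equations gives 819 − 4Q = 0, hence Q = 819/4.
Back-substituting: q_X = (326 − 819/4) = 485/4, q_L = (206 − 819/4) = 5/4, q_H = (287 − 819/4) = 329/4.
Total output Q = 485/4 + 5/4 + 329/4 = 819/4.

204.75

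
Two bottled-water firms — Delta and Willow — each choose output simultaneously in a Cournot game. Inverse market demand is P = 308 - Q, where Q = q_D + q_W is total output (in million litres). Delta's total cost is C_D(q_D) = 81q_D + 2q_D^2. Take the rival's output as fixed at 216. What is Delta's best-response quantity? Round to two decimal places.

With the rival's output fixed at 216, Delta's profit is π_D = (308 - 216 - q_D)q_D - (81q_D + 2q_D²) = (92 - q_D)q_D - (81q_D + 2q_D²).
∂π_D/∂q_D = 11 - 6q_D = 0, so q_D = 11/6.

1.83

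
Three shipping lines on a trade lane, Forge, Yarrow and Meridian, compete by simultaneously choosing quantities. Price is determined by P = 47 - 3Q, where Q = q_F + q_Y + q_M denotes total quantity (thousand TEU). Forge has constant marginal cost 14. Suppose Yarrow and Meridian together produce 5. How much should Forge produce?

3

With rivals' combined output fixed at 5, Forge's profit is π_F = (47 - 3·5 - 3q_F)q_F - (14q_F) = (32 - 3q_F)q_F - (14q_F).
∂π_F/∂q_F = 18 - 6q_F = 0, so q_F = 3.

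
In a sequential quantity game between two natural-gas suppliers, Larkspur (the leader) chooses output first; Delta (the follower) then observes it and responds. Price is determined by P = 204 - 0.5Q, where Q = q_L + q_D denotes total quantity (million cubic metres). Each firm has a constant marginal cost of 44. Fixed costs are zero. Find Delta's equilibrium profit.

The follower Delta best-responds to any q_L: π_D = (204 - 0.5Q)q_D - 44q_D.
Follower FOC: 160 - (1/2)q_L - q_D = 0, so q_D(q_L) = (160 - (1/2)q_L).
The leader anticipates this reaction. Substituting into P = 204 - 0.5Q gives P = 124 - (1/4)q_L, so π_L = (124 - (1/4)q_L)q_L - 44q_L.
Leader FOC: 80 - (1/2)q_L = 0, so q_L = 160.
Then q_D = (160 - (1/2)·160) = 80.
Price P = 204 - (1/2)·240 = 84.
Delta's profit: (84 - 44)·80 = 3200.

3200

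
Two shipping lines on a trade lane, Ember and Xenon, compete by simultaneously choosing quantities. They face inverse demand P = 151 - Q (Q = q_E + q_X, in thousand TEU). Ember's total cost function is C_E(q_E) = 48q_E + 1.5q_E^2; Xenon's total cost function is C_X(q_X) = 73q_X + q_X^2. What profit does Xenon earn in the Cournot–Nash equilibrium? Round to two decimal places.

456.34

Ember's profit: π_E = (151 - Q)q_E - (48q_E + (3/2)q_E²). Setting ∂π_E/∂q_E = 0: 103 - 5q_E - (q_X) = 0.
Xenon's profit: π_X = (151 - Q)q_X - (73q_X + q_X²). Setting ∂π_X/∂q_X = 0: 78 - 4q_X - (q_E) = 0.
So q_E = (103 - q_X)/5 and q_X = (78 - q_E)/4.
Solving the pair: q_E = 334/19, q_X = 287/19.
Price P = 151 - 621/19 = 118.3158.
Xenon's profit: 118.3158·(287/19) - 73·(287/19) - (287/19)² = 456.3380.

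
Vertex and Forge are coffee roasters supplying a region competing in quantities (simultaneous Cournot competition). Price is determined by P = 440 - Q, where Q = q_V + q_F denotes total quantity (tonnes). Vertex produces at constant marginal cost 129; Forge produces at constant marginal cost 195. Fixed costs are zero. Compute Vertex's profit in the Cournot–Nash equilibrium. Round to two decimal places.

15792.11

Vertex's profit: π_V = (440 - Q)q_V - (129q_V). Setting ∂π_V/∂q_V = 0: 311 - 2q_V - (q_F) = 0.
Forge's profit: π_F = (440 - Q)q_F - (195q_F). Setting ∂π_F/∂q_F = 0: 245 - 2q_F - (q_V) = 0.
Best responses: q_V = (311 - q_F)/2, q_F = (245 - q_V)/2.
Solving the pair: q_V = 377/3, q_F = 179/3.
Price P = 440 - 556/3 = 764/3.
Vertex's profit: (764/3 - 129)·(377/3) = 15792.1111.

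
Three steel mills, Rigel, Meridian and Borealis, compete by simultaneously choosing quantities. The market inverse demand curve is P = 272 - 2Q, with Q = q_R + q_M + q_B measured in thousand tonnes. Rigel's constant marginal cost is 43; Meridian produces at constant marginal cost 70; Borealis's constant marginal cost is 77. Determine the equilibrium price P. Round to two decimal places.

Rigel's profit: π_R = (272 - 2Q)q_R - (43q_R). Setting ∂π_R/∂q_R = 0: 229 - 4q_R - 2(q_M + q_B) = 0.
Meridian's profit: π_M = (272 - 2Q)q_M - (70q_M). Setting ∂π_M/∂q_M = 0: 202 - 4q_M - 2(q_R + q_B) = 0.
Borealis's profit: π_B = (272 - 2Q)q_B - (77q_B). Setting ∂π_B/∂q_B = 0: 195 - 4q_B - 2(q_R + q_M) = 0.
Adding the 3 first-order conditions: 626 − 8Q = 0, so Q = 313/4.
Back-substituting: q_R = (229 − 313/2)/2 = 145/4, q_M = (202 − 313/2)/2 = 91/4, q_B = (195 − 313/2)/2 = 77/4.
Total output Q = 313/4, so price P = 272 - 2·(313/4) = 231/2.

115.50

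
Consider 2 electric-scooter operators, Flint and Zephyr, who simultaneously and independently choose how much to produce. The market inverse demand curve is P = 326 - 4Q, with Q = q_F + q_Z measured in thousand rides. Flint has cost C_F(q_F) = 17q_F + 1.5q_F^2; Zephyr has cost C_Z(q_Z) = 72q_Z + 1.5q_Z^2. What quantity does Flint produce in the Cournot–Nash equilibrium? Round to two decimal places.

22.70

Flint's profit: π_F = (326 - 4Q)q_F - (17q_F + (3/2)q_F²). Setting ∂π_F/∂q_F = 0: 309 - 11q_F - 4(q_Z) = 0.
Zephyr's profit: π_Z = (326 - 4Q)q_Z - (72q_Z + (3/2)q_Z²). Setting ∂π_Z/∂q_Z = 0: 254 - 11q_Z - 4(q_F) = 0.
Best responses: q_F = (309 - 4q_Z)/11, q_Z = (254 - 4q_F)/11.
Substituting one into the other gives q_F = 22.6952 and q_Z = 1558/105.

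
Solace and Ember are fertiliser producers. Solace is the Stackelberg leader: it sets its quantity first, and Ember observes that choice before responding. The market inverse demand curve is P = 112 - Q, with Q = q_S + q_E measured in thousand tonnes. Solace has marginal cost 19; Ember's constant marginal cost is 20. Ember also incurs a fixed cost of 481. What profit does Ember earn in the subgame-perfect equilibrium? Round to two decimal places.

The follower Ember best-responds to any q_S: π_E = (112 - Q)q_E - 20q_E.
Setting the follower's marginal profit to zero, 92 - q_S - 2q_E = 0, i.e. q_E = (92 - q_S)/2.
Solace substitutes q_E(q_S) into its own profit: π_S = q_S(112 - q_S - (92 - q_S)/2) - 19q_S = (66 - (1/2)q_S)q_S - 19q_S.
Leader FOC: 47 - q_S = 0, so q_S = 47.
Then q_E = (92 - 47)/2 = 45/2.
Price P = 112 - 139/2 = 85/2.
Ember's profit: (85/2 - 20)·(45/2) - 481 = 101/4.

25.25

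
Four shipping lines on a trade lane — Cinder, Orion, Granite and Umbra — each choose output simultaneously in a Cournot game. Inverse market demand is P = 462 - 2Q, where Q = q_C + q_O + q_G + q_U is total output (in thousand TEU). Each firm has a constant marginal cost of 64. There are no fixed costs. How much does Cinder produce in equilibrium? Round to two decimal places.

39.80

A representative firm's profit is π_i = q_i(462 - 2Q) - 64q_i.
Setting ∂π_i/∂q_i = 0 with rivals' quantities fixed: 398 - 4q_i - 2·Σ_{j≠i} q_j = 0.
With identical firms every q_j equals q_i, so Σ_{j≠i} q_j = 3q_i and 398 = 10q_i, giving q_i = 199/5.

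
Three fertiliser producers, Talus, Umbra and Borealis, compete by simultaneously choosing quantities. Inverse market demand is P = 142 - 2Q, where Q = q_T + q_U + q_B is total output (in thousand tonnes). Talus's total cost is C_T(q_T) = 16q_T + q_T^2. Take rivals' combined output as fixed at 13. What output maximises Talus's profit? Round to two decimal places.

16.67

With rivals' combined output fixed at 13, Talus's profit is π_T = (142 - 2·13 - 2q_T)q_T - (16q_T + q_T²) = (116 - 2q_T)q_T - (16q_T + q_T²).
∂π_T/∂q_T = 100 - 6q_T = 0, so q_T = 50/3.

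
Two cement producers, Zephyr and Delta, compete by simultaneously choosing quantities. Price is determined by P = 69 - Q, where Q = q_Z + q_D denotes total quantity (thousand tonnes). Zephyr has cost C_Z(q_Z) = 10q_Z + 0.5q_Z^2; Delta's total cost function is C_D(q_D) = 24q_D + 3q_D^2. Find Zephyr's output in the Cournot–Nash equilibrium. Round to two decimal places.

18.57

Zephyr's profit: π_Z = (69 - Q)q_Z - (10q_Z + (1/2)q_Z²). Setting ∂π_Z/∂q_Z = 0: 59 - 3q_Z - (q_D) = 0.
Delta's first-order condition: 45 - 8q_D - (q_Z) = 0.
So q_Z = (59 - q_D)/3 and q_D = (45 - q_Z)/8.
Substituting one into the other gives q_Z = 427/23 and q_D = 76/23.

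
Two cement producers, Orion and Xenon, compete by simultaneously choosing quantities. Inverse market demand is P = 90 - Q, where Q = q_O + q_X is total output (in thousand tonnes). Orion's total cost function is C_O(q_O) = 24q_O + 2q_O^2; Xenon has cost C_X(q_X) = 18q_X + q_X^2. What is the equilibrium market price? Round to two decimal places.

65.74

Orion's profit: π_O = (90 - Q)q_O - (24q_O + 2q_O²). Setting ∂π_O/∂q_O = 0: 66 - 6q_O - (q_X) = 0.
Xenon's first-order condition: 72 - 4q_X - (q_O) = 0.
So q_O = (66 - q_X)/6 and q_X = (72 - q_O)/4.
Substituting one into the other gives q_O = 192/23 and q_X = 366/23.
Total output Q = 558/23, so price P = 90 - 558/23 = 1512/23.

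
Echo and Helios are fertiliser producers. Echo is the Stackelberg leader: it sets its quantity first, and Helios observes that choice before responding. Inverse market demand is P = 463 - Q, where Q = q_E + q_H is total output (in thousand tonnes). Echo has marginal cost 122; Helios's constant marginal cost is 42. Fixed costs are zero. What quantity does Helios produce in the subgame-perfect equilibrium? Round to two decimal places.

145.25

Solve by backward induction. Given q_E, the follower Helios maximises π_H = (463 - q_E - q_H)q_H - 42q_H.
Setting the follower's marginal profit to zero, 421 - q_E - 2q_H = 0, i.e. q_H = (421 - q_E)/2.
Echo substitutes q_H(q_E) into its own profit: π_E = q_E(463 - q_E - (421 - q_E)/2) - 122q_E = (505/2 - (1/2)q_E)q_E - 122q_E.
Leader FOC: 261/2 - q_E = 0, so q_E = 261/2.
Then q_H = (421 - 261/2)/2 = 581/4.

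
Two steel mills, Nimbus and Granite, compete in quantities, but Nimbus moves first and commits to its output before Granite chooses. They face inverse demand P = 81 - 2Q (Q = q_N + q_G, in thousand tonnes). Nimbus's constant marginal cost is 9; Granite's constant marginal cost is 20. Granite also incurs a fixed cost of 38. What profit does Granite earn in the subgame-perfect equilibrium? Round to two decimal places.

Solve by backward induction. Given q_N, the follower Granite maximises π_G = (81 - 2q_N - 2q_G)q_G - 20q_G.
Setting the follower's marginal profit to zero, 61 - 2q_N - 4q_G = 0, i.e. q_G = (61 - 2q_N)/4.
The leader anticipates this reaction. Substituting into P = 81 - 2Q gives P = 101/2 - q_N, so π_N = (101/2 - q_N)q_N - 9q_N.
Leader FOC: 83/2 - 2q_N = 0, so q_N = 83/4.
Then q_G = (61 - 2·(83/4))/4 = 39/8.
Price P = 81 - 2·(205/8) = 119/4.
Granite's profit: (119/4 - 20)·(39/8) - 38 = 305/32.

9.53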